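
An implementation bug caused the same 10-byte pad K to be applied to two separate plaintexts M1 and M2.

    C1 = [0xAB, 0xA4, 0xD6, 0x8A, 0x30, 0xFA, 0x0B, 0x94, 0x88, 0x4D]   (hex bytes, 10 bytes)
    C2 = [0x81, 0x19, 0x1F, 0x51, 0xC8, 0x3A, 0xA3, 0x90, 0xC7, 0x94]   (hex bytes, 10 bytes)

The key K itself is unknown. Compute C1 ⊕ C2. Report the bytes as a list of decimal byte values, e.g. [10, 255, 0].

[42, 189, 201, 219, 248, 192, 168, 4, 79, 217]

C1 ⊕ C2 = (M1 ⊕ K) ⊕ (M2 ⊕ K) = M1 ⊕ M2 — the shared key cancels under XOR.
10101011 ⊕ 10000001 = 00101010
10100100 ⊕ 00011001 = 10111101
11010110 ⊕ 00011111 = 11001001
10001010 ⊕ 01010001 = 11011011
00110000 ⊕ 11001000 = 11111000
11111010 ⊕ 00111010 = 11000000
00001011 ⊕ 10100011 = 10101000
10010100 ⊕ 10010000 = 00000100
10001000 ⊕ 11000111 = 01001111
01001101 ⊕ 10010100 = 11011001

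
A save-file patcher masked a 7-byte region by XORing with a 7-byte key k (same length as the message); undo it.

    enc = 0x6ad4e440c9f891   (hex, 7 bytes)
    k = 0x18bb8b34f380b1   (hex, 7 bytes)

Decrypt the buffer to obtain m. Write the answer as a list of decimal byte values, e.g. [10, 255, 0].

[114, 111, 111, 116, 58, 120, 32]

XOR is its own inverse, so applying the key byte-wise gives the result directly.
6a xor 18 = 72
d4 xor bb = 6f
e4 xor 8b = 6f
40 xor 34 = 74
c9 xor f3 = 3a
f8 xor 80 = 78
91 xor b1 = 20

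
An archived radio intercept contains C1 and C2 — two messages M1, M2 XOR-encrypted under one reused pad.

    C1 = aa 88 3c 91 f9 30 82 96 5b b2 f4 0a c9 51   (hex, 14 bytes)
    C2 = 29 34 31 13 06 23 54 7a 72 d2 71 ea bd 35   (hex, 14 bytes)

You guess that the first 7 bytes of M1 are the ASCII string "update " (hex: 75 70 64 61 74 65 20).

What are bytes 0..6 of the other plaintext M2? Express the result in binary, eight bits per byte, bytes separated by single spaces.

First, C1 ⊕ C2 = (M1 ⊕ K) ⊕ (M2 ⊕ K) = M1 ⊕ M2, so the key drops out. Then M2 = (M1 ⊕ M2) ⊕ M1 over the first 7 bytes.
byte 0: (aa XOR 29) XOR 75 = 83 XOR 75 = f6
byte 1: (88 XOR 34) XOR 70 = bc XOR 70 = cc
byte 2: (3c XOR 31) XOR 64 = 0d XOR 64 = 69
byte 3: (91 XOR 13) XOR 61 = 82 XOR 61 = e3
byte 4: (f9 XOR 06) XOR 74 = ff XOR 74 = 8b
byte 5: (30 XOR 23) XOR 65 = 13 XOR 65 = 76
byte 6: (82 XOR 54) XOR 20 = d6 XOR 20 = f6

11110110 11001100 01101001 11100011 10001011 01110110 11110110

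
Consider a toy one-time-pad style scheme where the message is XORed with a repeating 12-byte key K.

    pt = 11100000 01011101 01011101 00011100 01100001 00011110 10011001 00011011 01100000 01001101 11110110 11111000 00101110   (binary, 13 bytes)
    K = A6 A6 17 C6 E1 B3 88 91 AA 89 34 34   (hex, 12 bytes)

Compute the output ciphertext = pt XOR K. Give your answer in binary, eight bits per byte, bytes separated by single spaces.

The 12-byte key repeats, so the effective keystream is a6 a6 17 c6 e1 b3 88 91 aa 89 34 34 a6.
byte 0: 224 ⊕ 166 =  70
byte 1:  93 ⊕ 166 = 251
byte 2:  93 ⊕  23 =  74
byte 3:  28 ⊕ 198 = 218
byte 4:  97 ⊕ 225 = 128
byte 5:  30 ⊕ 179 = 173
byte 6: 153 ⊕ 136 =  17
byte 7:  27 ⊕ 145 = 138
byte 8:  96 ⊕ 170 = 202
byte 9:  77 ⊕ 137 = 196
byte 10: 246 ⊕  52 = 194
byte 11: 248 ⊕  52 = 204
byte 12:  46 ⊕ 166 = 136

01000110 11111011 01001010 11011010 10000000 10101101 00010001 10001010 11001010 11000100 11000010 11001100 10001000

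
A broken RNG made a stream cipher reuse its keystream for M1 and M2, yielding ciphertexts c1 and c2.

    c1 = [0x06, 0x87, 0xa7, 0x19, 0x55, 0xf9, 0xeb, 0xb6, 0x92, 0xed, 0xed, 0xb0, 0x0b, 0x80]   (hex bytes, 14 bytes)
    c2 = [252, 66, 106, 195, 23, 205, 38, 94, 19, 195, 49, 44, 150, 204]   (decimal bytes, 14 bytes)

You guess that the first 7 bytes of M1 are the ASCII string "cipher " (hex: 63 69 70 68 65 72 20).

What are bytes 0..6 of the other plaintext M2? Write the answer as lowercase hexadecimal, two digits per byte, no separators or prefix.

First, c1 ⊕ c2 = (M1 ⊕ K) ⊕ (M2 ⊕ K) = M1 ⊕ M2, so the key drops out. Then M2 = (M1 ⊕ M2) ⊕ M1 over the first 7 bytes.
byte 0: (06 ⊕ fc) ⊕ 63 = fa ⊕ 63 = 99
byte 1: (87 ⊕ 42) ⊕ 69 = c5 ⊕ 69 = ac
byte 2: (a7 ⊕ 6a) ⊕ 70 = cd ⊕ 70 = bd
byte 3: (19 ⊕ c3) ⊕ 68 = da ⊕ 68 = b2
byte 4: (55 ⊕ 17) ⊕ 65 = 42 ⊕ 65 = 27
byte 5: (f9 ⊕ cd) ⊕ 72 = 34 ⊕ 72 = 46
byte 6: (eb ⊕ 26) ⊕ 20 = cd ⊕ 20 = ed

99acbdb22746ed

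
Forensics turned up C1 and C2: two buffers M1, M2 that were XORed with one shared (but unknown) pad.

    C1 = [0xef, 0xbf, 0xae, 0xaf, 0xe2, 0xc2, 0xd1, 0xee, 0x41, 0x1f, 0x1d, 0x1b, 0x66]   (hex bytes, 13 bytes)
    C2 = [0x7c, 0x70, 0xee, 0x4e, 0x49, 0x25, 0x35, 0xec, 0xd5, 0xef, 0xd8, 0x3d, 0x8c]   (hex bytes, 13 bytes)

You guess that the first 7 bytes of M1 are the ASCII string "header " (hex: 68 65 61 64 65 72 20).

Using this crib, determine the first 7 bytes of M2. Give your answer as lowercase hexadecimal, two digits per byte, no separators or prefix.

First, C1 ⊕ C2 = (M1 ⊕ K) ⊕ (M2 ⊕ K) = M1 ⊕ M2, so the key drops out. Then M2 = (M1 ⊕ M2) ⊕ M1 over the first 7 bytes.
byte 0: (ef xor 7c) xor 68 = 93 xor 68 = fb
byte 1: (bf xor 70) xor 65 = cf xor 65 = aa
byte 2: (ae xor ee) xor 61 = 40 xor 61 = 21
byte 3: (af xor 4e) xor 64 = e1 xor 64 = 85
byte 4: (e2 xor 49) xor 65 = ab xor 65 = ce
byte 5: (c2 xor 25) xor 72 = e7 xor 72 = 95
byte 6: (d1 xor 35) xor 20 = e4 xor 20 = c4

fbaa2185ce95c4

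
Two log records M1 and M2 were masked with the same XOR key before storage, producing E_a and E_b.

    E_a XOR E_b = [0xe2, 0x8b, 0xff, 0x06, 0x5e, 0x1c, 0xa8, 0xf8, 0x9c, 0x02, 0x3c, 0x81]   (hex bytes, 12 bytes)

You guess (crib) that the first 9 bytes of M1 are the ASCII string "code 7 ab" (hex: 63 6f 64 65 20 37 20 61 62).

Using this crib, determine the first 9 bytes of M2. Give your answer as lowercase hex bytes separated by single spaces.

81 e4 9b 63 7e 2b 88 99 fe

Since E_a ⊕ E_b = M1 ⊕ M2, XORing with the guessed M1 bytes yields the corresponding M2 bytes: M2 = (E_a ⊕ E_b) ⊕ M1.
byte 0: 11100010 xor 01100011 = 10000001
byte 1: 10001011 xor 01101111 = 11100100
byte 2: 11111111 xor 01100100 = 10011011
byte 3: 00000110 xor 01100101 = 01100011
byte 4: 01011110 xor 00100000 = 01111110
byte 5: 00011100 xor 00110111 = 00101011
byte 6: 10101000 xor 00100000 = 10001000
byte 7: 11111000 xor 01100001 = 10011001
byte 8: 10011100 xor 01100010 = 11111110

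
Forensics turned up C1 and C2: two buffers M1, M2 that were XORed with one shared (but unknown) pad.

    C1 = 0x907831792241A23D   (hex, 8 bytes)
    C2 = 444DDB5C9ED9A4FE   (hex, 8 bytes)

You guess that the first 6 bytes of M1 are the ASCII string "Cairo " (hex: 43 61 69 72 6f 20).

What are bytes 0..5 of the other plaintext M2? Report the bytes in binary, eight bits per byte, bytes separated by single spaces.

First, C1 ⊕ C2 = (M1 ⊕ K) ⊕ (M2 ⊕ K) = M1 ⊕ M2, so the key drops out. Then M2 = (M1 ⊕ M2) ⊕ M1 over the first 6 bytes.
byte 0: (90 XOR 44) XOR 43 = d4 XOR 43 = 97
byte 1: (78 XOR 4d) XOR 61 = 35 XOR 61 = 54
byte 2: (31 XOR db) XOR 69 = ea XOR 69 = 83
byte 3: (79 XOR 5c) XOR 72 = 25 XOR 72 = 57
byte 4: (22 XOR 9e) XOR 6f = bc XOR 6f = d3
byte 5: (41 XOR d9) XOR 20 = 98 XOR 20 = b8

10010111 01010100 10000011 01010111 11010011 10111000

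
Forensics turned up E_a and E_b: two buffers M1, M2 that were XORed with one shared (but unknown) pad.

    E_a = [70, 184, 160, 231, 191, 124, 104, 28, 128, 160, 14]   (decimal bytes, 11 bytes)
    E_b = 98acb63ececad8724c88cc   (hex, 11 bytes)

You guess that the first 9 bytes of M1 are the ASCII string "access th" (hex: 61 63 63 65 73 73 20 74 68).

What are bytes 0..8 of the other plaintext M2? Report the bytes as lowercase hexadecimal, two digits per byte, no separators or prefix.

First, E_a ⊕ E_b = (M1 ⊕ K) ⊕ (M2 ⊕ K) = M1 ⊕ M2, so the key drops out. Then M2 = (M1 ⊕ M2) ⊕ M1 over the first 9 bytes.
byte 0: (46 xor 98) xor 61 = de xor 61 = bf
byte 1: (b8 xor ac) xor 63 = 14 xor 63 = 77
byte 2: (a0 xor b6) xor 63 = 16 xor 63 = 75
byte 3: (e7 xor 3e) xor 65 = d9 xor 65 = bc
byte 4: (bf xor ce) xor 73 = 71 xor 73 = 02
byte 5: (7c xor ca) xor 73 = b6 xor 73 = c5
byte 6: (68 xor d8) xor 20 = b0 xor 20 = 90
byte 7: (1c xor 72) xor 74 = 6e xor 74 = 1a
byte 8: (80 xor 4c) xor 68 = cc xor 68 = a4

bf7775bc02c5901aa4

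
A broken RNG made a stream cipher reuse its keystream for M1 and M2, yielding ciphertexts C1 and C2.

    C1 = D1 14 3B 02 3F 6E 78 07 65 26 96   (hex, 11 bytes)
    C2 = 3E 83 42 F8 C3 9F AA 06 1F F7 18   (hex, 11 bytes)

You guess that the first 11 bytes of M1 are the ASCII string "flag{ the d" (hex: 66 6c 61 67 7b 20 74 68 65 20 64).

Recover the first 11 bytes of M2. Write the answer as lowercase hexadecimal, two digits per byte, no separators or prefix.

89fb189d87d1a6691ff1ea

First, C1 ⊕ C2 = (M1 ⊕ K) ⊕ (M2 ⊕ K) = M1 ⊕ M2, so the key drops out. Then M2 = (M1 ⊕ M2) ⊕ M1 over the first 11 bytes.
byte 0: (d1 ^ 3e) ^ 66 = ef ^ 66 = 89
byte 1: (14 ^ 83) ^ 6c = 97 ^ 6c = fb
byte 2: (3b ^ 42) ^ 61 = 79 ^ 61 = 18
byte 3: (02 ^ f8) ^ 67 = fa ^ 67 = 9d
byte 4: (3f ^ c3) ^ 7b = fc ^ 7b = 87
byte 5: (6e ^ 9f) ^ 20 = f1 ^ 20 = d1
byte 6: (78 ^ aa) ^ 74 = d2 ^ 74 = a6
byte 7: (07 ^ 06) ^ 68 = 01 ^ 68 = 69
byte 8: (65 ^ 1f) ^ 65 = 7a ^ 65 = 1f
byte 9: (26 ^ f7) ^ 20 = d1 ^ 20 = f1
byte 10: (96 ^ 18) ^ 64 = 8e ^ 64 = ea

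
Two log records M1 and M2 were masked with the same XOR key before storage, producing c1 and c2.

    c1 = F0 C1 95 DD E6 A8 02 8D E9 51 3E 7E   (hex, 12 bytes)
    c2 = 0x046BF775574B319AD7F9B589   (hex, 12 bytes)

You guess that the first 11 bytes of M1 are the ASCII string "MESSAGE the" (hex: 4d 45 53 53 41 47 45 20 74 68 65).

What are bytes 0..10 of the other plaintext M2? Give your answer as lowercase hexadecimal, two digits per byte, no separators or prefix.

b9ef31fbf0a476374ac0ee

First, c1 ⊕ c2 = (M1 ⊕ K) ⊕ (M2 ⊕ K) = M1 ⊕ M2, so the key drops out. Then M2 = (M1 ⊕ M2) ⊕ M1 over the first 11 bytes.
byte 0: (f0 xor 04) xor 4d = f4 xor 4d = b9
byte 1: (c1 xor 6b) xor 45 = aa xor 45 = ef
byte 2: (95 xor f7) xor 53 = 62 xor 53 = 31
byte 3: (dd xor 75) xor 53 = a8 xor 53 = fb
byte 4: (e6 xor 57) xor 41 = b1 xor 41 = f0
byte 5: (a8 xor 4b) xor 47 = e3 xor 47 = a4
byte 6: (02 xor 31) xor 45 = 33 xor 45 = 76
byte 7: (8d xor 9a) xor 20 = 17 xor 20 = 37
byte 8: (e9 xor d7) xor 74 = 3e xor 74 = 4a
byte 9: (51 xor f9) xor 68 = a8 xor 68 = c0
byte 10: (3e xor b5) xor 65 = 8b xor 65 = ee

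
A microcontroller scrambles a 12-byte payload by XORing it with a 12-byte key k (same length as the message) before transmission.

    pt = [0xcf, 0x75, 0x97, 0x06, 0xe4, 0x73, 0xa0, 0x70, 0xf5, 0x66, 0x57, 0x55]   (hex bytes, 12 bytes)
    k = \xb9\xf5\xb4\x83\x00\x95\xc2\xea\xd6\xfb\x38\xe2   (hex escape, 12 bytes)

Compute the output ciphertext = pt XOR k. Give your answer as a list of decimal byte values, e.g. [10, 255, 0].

XOR is its own inverse, so applying the key byte-wise gives the result directly.
byte 0: cf ^ b9 = 76
byte 1: 75 ^ f5 = 80
byte 2: 97 ^ b4 = 23
byte 3: 06 ^ 83 = 85
byte 4: e4 ^ 00 = e4
byte 5: 73 ^ 95 = e6
byte 6: a0 ^ c2 = 62
byte 7: 70 ^ ea = 9a
byte 8: f5 ^ d6 = 23
byte 9: 66 ^ fb = 9d
byte 10: 57 ^ 38 = 6f
byte 11: 55 ^ e2 = b7

[118, 128, 35, 133, 228, 230, 98, 154, 35, 157, 111, 183]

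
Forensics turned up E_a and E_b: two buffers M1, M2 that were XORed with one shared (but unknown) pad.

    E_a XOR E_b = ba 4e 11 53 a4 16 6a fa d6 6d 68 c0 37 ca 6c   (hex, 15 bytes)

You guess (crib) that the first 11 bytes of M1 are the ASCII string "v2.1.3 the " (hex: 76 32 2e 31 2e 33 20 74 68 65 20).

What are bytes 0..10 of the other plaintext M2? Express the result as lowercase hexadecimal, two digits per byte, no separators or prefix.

Since E_a ⊕ E_b = M1 ⊕ M2, XORing with the guessed M1 bytes yields the corresponding M2 bytes: M2 = (E_a ⊕ E_b) ⊕ M1.
10111010 ^ 01110110 = 11001100
01001110 ^ 00110010 = 01111100
00010001 ^ 00101110 = 00111111
01010011 ^ 00110001 = 01100010
10100100 ^ 00101110 = 10001010
00010110 ^ 00110011 = 00100101
01101010 ^ 00100000 = 01001010
11111010 ^ 01110100 = 10001110
11010110 ^ 01101000 = 10111110
01101101 ^ 01100101 = 00001000
01101000 ^ 00100000 = 01001000

cc7c3f628a254a8ebe0848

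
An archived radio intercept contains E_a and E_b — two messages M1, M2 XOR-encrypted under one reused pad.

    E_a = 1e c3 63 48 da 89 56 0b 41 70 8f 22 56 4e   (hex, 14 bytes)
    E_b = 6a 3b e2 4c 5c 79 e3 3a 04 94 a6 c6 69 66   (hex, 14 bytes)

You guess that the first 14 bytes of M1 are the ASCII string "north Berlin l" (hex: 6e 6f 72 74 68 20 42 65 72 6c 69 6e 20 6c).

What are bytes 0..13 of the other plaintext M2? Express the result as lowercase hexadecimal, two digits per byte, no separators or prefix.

First, E_a ⊕ E_b = (M1 ⊕ K) ⊕ (M2 ⊕ K) = M1 ⊕ M2, so the key drops out. Then M2 = (M1 ⊕ M2) ⊕ M1 over the first 14 bytes.
byte 0: (1e XOR 6a) XOR 6e = 74 XOR 6e = 1a
byte 1: (c3 XOR 3b) XOR 6f = f8 XOR 6f = 97
byte 2: (63 XOR e2) XOR 72 = 81 XOR 72 = f3
byte 3: (48 XOR 4c) XOR 74 = 04 XOR 74 = 70
byte 4: (da XOR 5c) XOR 68 = 86 XOR 68 = ee
byte 5: (89 XOR 79) XOR 20 = f0 XOR 20 = d0
byte 6: (56 XOR e3) XOR 42 = b5 XOR 42 = f7
byte 7: (0b XOR 3a) XOR 65 = 31 XOR 65 = 54
byte 8: (41 XOR 04) XOR 72 = 45 XOR 72 = 37
byte 9: (70 XOR 94) XOR 6c = e4 XOR 6c = 88
byte 10: (8f XOR a6) XOR 69 = 29 XOR 69 = 40
byte 11: (22 XOR c6) XOR 6e = e4 XOR 6e = 8a
byte 12: (56 XOR 69) XOR 20 = 3f XOR 20 = 1f
byte 13: (4e XOR 66) XOR 6c = 28 XOR 6c = 44

1a97f370eed0f7543788408a1f44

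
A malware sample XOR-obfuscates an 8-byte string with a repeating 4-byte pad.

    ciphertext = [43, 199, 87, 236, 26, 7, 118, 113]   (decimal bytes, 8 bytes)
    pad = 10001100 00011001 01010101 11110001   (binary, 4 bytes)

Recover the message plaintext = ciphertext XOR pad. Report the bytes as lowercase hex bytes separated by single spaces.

The 4-byte key repeats, so the effective keystream is 8c 19 55 f1 8c 19 55 f1.
byte 0: 00101011 ⊕ 10001100 = 10100111
byte 1: 11000111 ⊕ 00011001 = 11011110
byte 2: 01010111 ⊕ 01010101 = 00000010
byte 3: 11101100 ⊕ 11110001 = 00011101
byte 4: 00011010 ⊕ 10001100 = 10010110
byte 5: 00000111 ⊕ 00011001 = 00011110
byte 6: 01110110 ⊕ 01010101 = 00100011
byte 7: 01110001 ⊕ 11110001 = 10000000

a7 de 02 1d 96 1e 23 80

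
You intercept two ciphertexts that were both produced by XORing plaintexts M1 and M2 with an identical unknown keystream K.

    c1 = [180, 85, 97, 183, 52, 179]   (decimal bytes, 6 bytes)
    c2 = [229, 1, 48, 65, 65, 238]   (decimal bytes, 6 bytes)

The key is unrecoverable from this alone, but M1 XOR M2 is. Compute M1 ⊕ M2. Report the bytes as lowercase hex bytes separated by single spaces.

c1 ⊕ c2 = (M1 ⊕ K) ⊕ (M2 ⊕ K) = M1 ⊕ M2 — the shared key cancels under XOR.
byte 0: b4 ⊕ e5 = 51
byte 1: 55 ⊕ 01 = 54
byte 2: 61 ⊕ 30 = 51
byte 3: b7 ⊕ 41 = f6
byte 4: 34 ⊕ 41 = 75
byte 5: b3 ⊕ ee = 5d

51 54 51 f6 75 5d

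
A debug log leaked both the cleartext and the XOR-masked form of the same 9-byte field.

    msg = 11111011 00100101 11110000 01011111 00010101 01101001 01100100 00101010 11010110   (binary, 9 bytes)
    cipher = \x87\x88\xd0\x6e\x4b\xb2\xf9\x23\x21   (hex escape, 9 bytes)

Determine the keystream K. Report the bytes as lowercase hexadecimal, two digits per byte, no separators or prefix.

7cad20315edb9d09f7

Since cipher = msg ⊕ K, XORing both sides with msg gives K = msg ⊕ cipher.
fb ^ 87 = 7c
25 ^ 88 = ad
f0 ^ d0 = 20
5f ^ 6e = 31
15 ^ 4b = 5e
69 ^ b2 = db
64 ^ f9 = 9d
2a ^ 23 = 09
d6 ^ 21 = f7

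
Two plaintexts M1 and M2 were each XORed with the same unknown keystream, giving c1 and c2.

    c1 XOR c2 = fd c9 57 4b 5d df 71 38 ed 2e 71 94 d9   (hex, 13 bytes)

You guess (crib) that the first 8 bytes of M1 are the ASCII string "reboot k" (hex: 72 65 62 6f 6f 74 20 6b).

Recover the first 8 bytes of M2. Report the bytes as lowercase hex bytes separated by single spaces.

Since c1 ⊕ c2 = M1 ⊕ M2, XORing with the guessed M1 bytes yields the corresponding M2 bytes: M2 = (c1 ⊕ c2) ⊕ M1.
11111101 xor 01110010 = 10001111
11001001 xor 01100101 = 10101100
01010111 xor 01100010 = 00110101
01001011 xor 01101111 = 00100100
01011101 xor 01101111 = 00110010
11011111 xor 01110100 = 10101011
01110001 xor 00100000 = 01010001
00111000 xor 01101011 = 01010011

8f ac 35 24 32 ab 51 53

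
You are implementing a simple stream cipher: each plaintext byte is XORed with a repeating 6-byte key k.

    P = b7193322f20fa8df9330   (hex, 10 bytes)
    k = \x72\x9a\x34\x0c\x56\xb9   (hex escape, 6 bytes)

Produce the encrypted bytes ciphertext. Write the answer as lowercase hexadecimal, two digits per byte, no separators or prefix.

The 6-byte key repeats, so the effective keystream is 72 9a 34 0c 56 b9 72 9a 34 0c.
byte 0: 10110111 XOR 01110010 = 11000101
byte 1: 00011001 XOR 10011010 = 10000011
byte 2: 00110011 XOR 00110100 = 00000111
byte 3: 00100010 XOR 00001100 = 00101110
byte 4: 11110010 XOR 01010110 = 10100100
byte 5: 00001111 XOR 10111001 = 10110110
byte 6: 10101000 XOR 01110010 = 11011010
byte 7: 11011111 XOR 10011010 = 01000101
byte 8: 10010011 XOR 00110100 = 10100111
byte 9: 00110000 XOR 00001100 = 00111100

c583072ea4b6da45a73c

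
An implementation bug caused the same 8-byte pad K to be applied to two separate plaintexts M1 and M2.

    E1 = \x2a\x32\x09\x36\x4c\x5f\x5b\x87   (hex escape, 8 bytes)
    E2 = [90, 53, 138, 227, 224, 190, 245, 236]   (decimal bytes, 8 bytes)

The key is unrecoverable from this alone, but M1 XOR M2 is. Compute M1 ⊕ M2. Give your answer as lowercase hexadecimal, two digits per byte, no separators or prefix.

700783d5ace1ae6b

E1 ⊕ E2 = (M1 ⊕ K) ⊕ (M2 ⊕ K) = M1 ⊕ M2 — the shared key cancels under XOR.
2a ^ 5a = 70
32 ^ 35 = 07
09 ^ 8a = 83
36 ^ e3 = d5
4c ^ e0 = ac
5f ^ be = e1
5b ^ f5 = ae
87 ^ ec = 6b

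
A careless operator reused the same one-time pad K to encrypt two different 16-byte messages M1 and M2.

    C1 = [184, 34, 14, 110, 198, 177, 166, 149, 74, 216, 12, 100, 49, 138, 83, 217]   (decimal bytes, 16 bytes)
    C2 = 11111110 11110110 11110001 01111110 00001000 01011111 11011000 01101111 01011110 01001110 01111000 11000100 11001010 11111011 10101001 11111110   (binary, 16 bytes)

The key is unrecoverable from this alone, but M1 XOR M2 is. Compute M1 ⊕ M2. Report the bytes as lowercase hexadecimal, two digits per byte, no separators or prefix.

C1 ⊕ C2 = (M1 ⊕ K) ⊕ (M2 ⊕ K) = M1 ⊕ M2 — the shared key cancels under XOR.
b8 XOR fe = 46
22 XOR f6 = d4
0e XOR f1 = ff
6e XOR 7e = 10
c6 XOR 08 = ce
b1 XOR 5f = ee
a6 XOR d8 = 7e
95 XOR 6f = fa
4a XOR 5e = 14
d8 XOR 4e = 96
0c XOR 78 = 74
64 XOR c4 = a0
31 XOR ca = fb
8a XOR fb = 71
53 XOR a9 = fa
d9 XOR fe = 27

46d4ff10ceee7efa149674a0fb71fa27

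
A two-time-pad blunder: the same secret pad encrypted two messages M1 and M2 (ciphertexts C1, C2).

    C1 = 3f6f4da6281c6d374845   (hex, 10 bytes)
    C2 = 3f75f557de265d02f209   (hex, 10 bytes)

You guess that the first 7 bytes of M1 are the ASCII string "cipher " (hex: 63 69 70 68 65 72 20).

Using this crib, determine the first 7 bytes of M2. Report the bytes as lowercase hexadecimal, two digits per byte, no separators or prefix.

6373c899934810

First, C1 ⊕ C2 = (M1 ⊕ K) ⊕ (M2 ⊕ K) = M1 ⊕ M2, so the key drops out. Then M2 = (M1 ⊕ M2) ⊕ M1 over the first 7 bytes.
byte 0: (3f xor 3f) xor 63 = 00 xor 63 = 63
byte 1: (6f xor 75) xor 69 = 1a xor 69 = 73
byte 2: (4d xor f5) xor 70 = b8 xor 70 = c8
byte 3: (a6 xor 57) xor 68 = f1 xor 68 = 99
byte 4: (28 xor de) xor 65 = f6 xor 65 = 93
byte 5: (1c xor 26) xor 72 = 3a xor 72 = 48
byte 6: (6d xor 5d) xor 20 = 30 xor 20 = 10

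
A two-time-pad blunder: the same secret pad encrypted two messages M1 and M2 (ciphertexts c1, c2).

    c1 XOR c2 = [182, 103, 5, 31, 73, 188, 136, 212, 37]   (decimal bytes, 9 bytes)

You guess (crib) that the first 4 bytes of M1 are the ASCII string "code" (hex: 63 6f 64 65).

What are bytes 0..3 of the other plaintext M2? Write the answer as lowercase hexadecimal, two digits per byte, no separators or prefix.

Since c1 ⊕ c2 = M1 ⊕ M2, XORing with the guessed M1 bytes yields the corresponding M2 bytes: M2 = (c1 ⊕ c2) ⊕ M1.
b6 ^ 63 = d5
67 ^ 6f = 08
05 ^ 64 = 61
1f ^ 65 = 7a

d508617a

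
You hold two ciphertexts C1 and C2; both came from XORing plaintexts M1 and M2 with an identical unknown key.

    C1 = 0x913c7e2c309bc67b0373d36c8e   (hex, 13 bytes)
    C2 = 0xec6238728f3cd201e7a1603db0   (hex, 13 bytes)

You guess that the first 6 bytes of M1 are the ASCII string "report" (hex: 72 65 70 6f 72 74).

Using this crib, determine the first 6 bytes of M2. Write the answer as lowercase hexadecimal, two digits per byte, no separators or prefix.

First, C1 ⊕ C2 = (M1 ⊕ K) ⊕ (M2 ⊕ K) = M1 ⊕ M2, so the key drops out. Then M2 = (M1 ⊕ M2) ⊕ M1 over the first 6 bytes.
byte 0: (91 XOR ec) XOR 72 = 7d XOR 72 = 0f
byte 1: (3c XOR 62) XOR 65 = 5e XOR 65 = 3b
byte 2: (7e XOR 38) XOR 70 = 46 XOR 70 = 36
byte 3: (2c XOR 72) XOR 6f = 5e XOR 6f = 31
byte 4: (30 XOR 8f) XOR 72 = bf XOR 72 = cd
byte 5: (9b XOR 3c) XOR 74 = a7 XOR 74 = d3

0f3b3631cdd3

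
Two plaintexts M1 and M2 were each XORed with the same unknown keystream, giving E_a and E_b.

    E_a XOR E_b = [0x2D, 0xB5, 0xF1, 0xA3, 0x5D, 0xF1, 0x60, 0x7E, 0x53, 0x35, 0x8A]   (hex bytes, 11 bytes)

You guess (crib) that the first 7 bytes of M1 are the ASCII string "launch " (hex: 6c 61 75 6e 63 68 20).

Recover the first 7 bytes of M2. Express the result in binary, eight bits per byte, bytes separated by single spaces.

01000001 11010100 10000100 11001101 00111110 10011001 01000000

Since E_a ⊕ E_b = M1 ⊕ M2, XORing with the guessed M1 bytes yields the corresponding M2 bytes: M2 = (E_a ⊕ E_b) ⊕ M1.
2d ^ 6c = 41
b5 ^ 61 = d4
f1 ^ 75 = 84
a3 ^ 6e = cd
5d ^ 63 = 3e
f1 ^ 68 = 99
60 ^ 20 = 40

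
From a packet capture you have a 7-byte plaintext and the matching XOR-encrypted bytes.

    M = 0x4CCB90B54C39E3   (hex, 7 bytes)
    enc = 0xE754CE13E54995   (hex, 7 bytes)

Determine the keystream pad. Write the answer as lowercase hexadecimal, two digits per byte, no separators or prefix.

Since enc = M ⊕ pad, XORing both sides with M gives pad = M ⊕ enc.
4c ^ e7 = ab
cb ^ 54 = 9f
90 ^ ce = 5e
b5 ^ 13 = a6
4c ^ e5 = a9
39 ^ 49 = 70
e3 ^ 95 = 76

ab9f5ea6a97076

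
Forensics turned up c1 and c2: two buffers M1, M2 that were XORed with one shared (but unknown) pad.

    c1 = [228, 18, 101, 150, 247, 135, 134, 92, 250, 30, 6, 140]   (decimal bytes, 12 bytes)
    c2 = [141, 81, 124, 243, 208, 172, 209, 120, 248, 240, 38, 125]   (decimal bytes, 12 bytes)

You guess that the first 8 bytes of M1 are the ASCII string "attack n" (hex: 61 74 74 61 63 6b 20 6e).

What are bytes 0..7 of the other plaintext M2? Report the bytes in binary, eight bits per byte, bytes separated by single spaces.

First, c1 ⊕ c2 = (M1 ⊕ K) ⊕ (M2 ⊕ K) = M1 ⊕ M2, so the key drops out. Then M2 = (M1 ⊕ M2) ⊕ M1 over the first 8 bytes.
byte 0: (e4 ^ 8d) ^ 61 = 69 ^ 61 = 08
byte 1: (12 ^ 51) ^ 74 = 43 ^ 74 = 37
byte 2: (65 ^ 7c) ^ 74 = 19 ^ 74 = 6d
byte 3: (96 ^ f3) ^ 61 = 65 ^ 61 = 04
byte 4: (f7 ^ d0) ^ 63 = 27 ^ 63 = 44
byte 5: (87 ^ ac) ^ 6b = 2b ^ 6b = 40
byte 6: (86 ^ d1) ^ 20 = 57 ^ 20 = 77
byte 7: (5c ^ 78) ^ 6e = 24 ^ 6e = 4a

00001000 00110111 01101101 00000100 01000100 01000000 01110111 01001010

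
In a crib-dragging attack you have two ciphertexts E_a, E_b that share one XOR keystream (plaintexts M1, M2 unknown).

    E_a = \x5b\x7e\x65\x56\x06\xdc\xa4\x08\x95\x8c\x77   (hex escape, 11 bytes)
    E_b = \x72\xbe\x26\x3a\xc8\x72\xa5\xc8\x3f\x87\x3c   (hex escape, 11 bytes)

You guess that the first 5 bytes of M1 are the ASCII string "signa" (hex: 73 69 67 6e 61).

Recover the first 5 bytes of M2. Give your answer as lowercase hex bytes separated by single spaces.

5a a9 24 02 af

First, E_a ⊕ E_b = (M1 ⊕ K) ⊕ (M2 ⊕ K) = M1 ⊕ M2, so the key drops out. Then M2 = (M1 ⊕ M2) ⊕ M1 over the first 5 bytes.
byte 0: (5b xor 72) xor 73 = 29 xor 73 = 5a
byte 1: (7e xor be) xor 69 = c0 xor 69 = a9
byte 2: (65 xor 26) xor 67 = 43 xor 67 = 24
byte 3: (56 xor 3a) xor 6e = 6c xor 6e = 02
byte 4: (06 xor c8) xor 61 = ce xor 61 = af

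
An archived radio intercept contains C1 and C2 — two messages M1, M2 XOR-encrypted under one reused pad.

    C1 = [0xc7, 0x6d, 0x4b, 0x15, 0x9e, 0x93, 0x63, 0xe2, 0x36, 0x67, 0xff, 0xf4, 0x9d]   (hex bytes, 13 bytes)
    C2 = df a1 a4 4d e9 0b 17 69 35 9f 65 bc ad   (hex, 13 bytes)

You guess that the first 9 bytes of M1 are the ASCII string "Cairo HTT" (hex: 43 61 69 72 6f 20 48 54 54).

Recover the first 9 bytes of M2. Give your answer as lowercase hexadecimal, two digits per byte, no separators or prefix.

First, C1 ⊕ C2 = (M1 ⊕ K) ⊕ (M2 ⊕ K) = M1 ⊕ M2, so the key drops out. Then M2 = (M1 ⊕ M2) ⊕ M1 over the first 9 bytes.
byte 0: (c7 ⊕ df) ⊕ 43 = 18 ⊕ 43 = 5b
byte 1: (6d ⊕ a1) ⊕ 61 = cc ⊕ 61 = ad
byte 2: (4b ⊕ a4) ⊕ 69 = ef ⊕ 69 = 86
byte 3: (15 ⊕ 4d) ⊕ 72 = 58 ⊕ 72 = 2a
byte 4: (9e ⊕ e9) ⊕ 6f = 77 ⊕ 6f = 18
byte 5: (93 ⊕ 0b) ⊕ 20 = 98 ⊕ 20 = b8
byte 6: (63 ⊕ 17) ⊕ 48 = 74 ⊕ 48 = 3c
byte 7: (e2 ⊕ 69) ⊕ 54 = 8b ⊕ 54 = df
byte 8: (36 ⊕ 35) ⊕ 54 = 03 ⊕ 54 = 57

5bad862a18b83cdf57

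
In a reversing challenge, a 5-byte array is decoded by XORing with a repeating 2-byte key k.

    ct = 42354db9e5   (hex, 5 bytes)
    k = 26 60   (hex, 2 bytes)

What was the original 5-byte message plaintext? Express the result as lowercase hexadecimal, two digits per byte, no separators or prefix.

64556bd9c3

The 2-byte key repeats, so the effective keystream is 26 60 26 60 26.
byte 0: 42 XOR 26 = 64
byte 1: 35 XOR 60 = 55
byte 2: 4d XOR 26 = 6b
byte 3: b9 XOR 60 = d9
byte 4: e5 XOR 26 = c3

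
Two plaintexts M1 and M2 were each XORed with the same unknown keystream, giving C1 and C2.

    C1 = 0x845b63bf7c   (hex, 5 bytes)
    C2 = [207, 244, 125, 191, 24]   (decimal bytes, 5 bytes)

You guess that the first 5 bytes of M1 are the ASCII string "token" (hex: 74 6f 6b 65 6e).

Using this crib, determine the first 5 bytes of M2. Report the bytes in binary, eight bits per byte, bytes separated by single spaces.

First, C1 ⊕ C2 = (M1 ⊕ K) ⊕ (M2 ⊕ K) = M1 ⊕ M2, so the key drops out. Then M2 = (M1 ⊕ M2) ⊕ M1 over the first 5 bytes.
byte 0: (84 ^ cf) ^ 74 = 4b ^ 74 = 3f
byte 1: (5b ^ f4) ^ 6f = af ^ 6f = c0
byte 2: (63 ^ 7d) ^ 6b = 1e ^ 6b = 75
byte 3: (bf ^ bf) ^ 65 = 00 ^ 65 = 65
byte 4: (7c ^ 18) ^ 6e = 64 ^ 6e = 0a

00111111 11000000 01110101 01100101 00001010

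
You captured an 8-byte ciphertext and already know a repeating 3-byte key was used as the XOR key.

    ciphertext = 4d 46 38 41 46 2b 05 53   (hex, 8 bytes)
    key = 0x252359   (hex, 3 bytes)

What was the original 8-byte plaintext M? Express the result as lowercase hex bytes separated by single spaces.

68 65 61 64 65 72 20 70

The 3-byte key repeats, so the effective keystream is 25 23 59 25 23 59 25 23.
byte 0:  77 ^  37 = 104
byte 1:  70 ^  35 = 101
byte 2:  56 ^  89 =  97
byte 3:  65 ^  37 = 100
byte 4:  70 ^  35 = 101
byte 5:  43 ^  89 = 114
byte 6:   5 ^  37 =  32
byte 7:  83 ^  35 = 112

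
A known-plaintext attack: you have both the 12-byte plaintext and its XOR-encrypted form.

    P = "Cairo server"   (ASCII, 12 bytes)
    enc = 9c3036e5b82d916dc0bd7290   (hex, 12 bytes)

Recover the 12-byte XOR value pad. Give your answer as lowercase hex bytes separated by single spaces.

Since enc = P ⊕ pad, XORing both sides with P gives pad = P ⊕ enc.
01000011 ^ 10011100 = 11011111
01100001 ^ 00110000 = 01010001
01101001 ^ 00110110 = 01011111
01110010 ^ 11100101 = 10010111
01101111 ^ 10111000 = 11010111
00100000 ^ 00101101 = 00001101
01110011 ^ 10010001 = 11100010
01100101 ^ 01101101 = 00001000
01110010 ^ 11000000 = 10110010
01110110 ^ 10111101 = 11001011
01100101 ^ 01110010 = 00010111
01110010 ^ 10010000 = 11100010

df 51 5f 97 d7 0d e2 08 b2 cb 17 e2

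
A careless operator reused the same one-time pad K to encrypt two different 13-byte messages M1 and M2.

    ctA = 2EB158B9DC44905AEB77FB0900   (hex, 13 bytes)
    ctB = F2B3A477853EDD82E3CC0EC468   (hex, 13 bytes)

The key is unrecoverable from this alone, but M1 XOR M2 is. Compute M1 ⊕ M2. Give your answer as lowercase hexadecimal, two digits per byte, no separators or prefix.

ctA ⊕ ctB = (M1 ⊕ K) ⊕ (M2 ⊕ K) = M1 ⊕ M2 — the shared key cancels under XOR.
byte 0: 2e ⊕ f2 = dc
byte 1: b1 ⊕ b3 = 02
byte 2: 58 ⊕ a4 = fc
byte 3: b9 ⊕ 77 = ce
byte 4: dc ⊕ 85 = 59
byte 5: 44 ⊕ 3e = 7a
byte 6: 90 ⊕ dd = 4d
byte 7: 5a ⊕ 82 = d8
byte 8: eb ⊕ e3 = 08
byte 9: 77 ⊕ cc = bb
byte 10: fb ⊕ 0e = f5
byte 11: 09 ⊕ c4 = cd
byte 12: 00 ⊕ 68 = 68

dc02fcce597a4dd808bbf5cd68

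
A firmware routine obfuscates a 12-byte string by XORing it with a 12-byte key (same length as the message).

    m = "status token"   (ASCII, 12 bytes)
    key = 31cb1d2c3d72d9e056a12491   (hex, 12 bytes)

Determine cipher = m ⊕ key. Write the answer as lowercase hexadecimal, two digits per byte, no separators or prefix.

XOR is its own inverse, so applying the key byte-wise gives the result directly.
73 xor 31 = 42
74 xor cb = bf
61 xor 1d = 7c
74 xor 2c = 58
75 xor 3d = 48
73 xor 72 = 01
20 xor d9 = f9
74 xor e0 = 94
6f xor 56 = 39
6b xor a1 = ca
65 xor 24 = 41
6e xor 91 = ff

42bf7c584801f99439ca41ff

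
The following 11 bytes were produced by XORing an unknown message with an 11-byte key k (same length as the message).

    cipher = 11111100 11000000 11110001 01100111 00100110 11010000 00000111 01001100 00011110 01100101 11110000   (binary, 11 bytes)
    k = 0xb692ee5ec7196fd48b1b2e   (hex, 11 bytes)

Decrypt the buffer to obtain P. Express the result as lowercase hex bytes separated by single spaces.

fc XOR b6 = 4a
c0 XOR 92 = 52
f1 XOR ee = 1f
67 XOR 5e = 39
26 XOR c7 = e1
d0 XOR 19 = c9
07 XOR 6f = 68
4c XOR d4 = 98
1e XOR 8b = 95
65 XOR 1b = 7e
f0 XOR 2e = de

4a 52 1f 39 e1 c9 68 98 95 7e de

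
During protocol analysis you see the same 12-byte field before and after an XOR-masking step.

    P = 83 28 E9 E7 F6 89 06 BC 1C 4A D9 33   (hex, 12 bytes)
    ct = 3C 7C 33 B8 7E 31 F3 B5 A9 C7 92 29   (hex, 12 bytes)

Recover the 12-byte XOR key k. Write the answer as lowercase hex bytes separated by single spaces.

Since ct = P ⊕ k, XORing both sides with P gives k = P ⊕ ct.
83 ^ 3c = bf
28 ^ 7c = 54
e9 ^ 33 = da
e7 ^ b8 = 5f
f6 ^ 7e = 88
89 ^ 31 = b8
06 ^ f3 = f5
bc ^ b5 = 09
1c ^ a9 = b5
4a ^ c7 = 8d
d9 ^ 92 = 4b
33 ^ 29 = 1a

bf 54 da 5f 88 b8 f5 09 b5 8d 4b 1a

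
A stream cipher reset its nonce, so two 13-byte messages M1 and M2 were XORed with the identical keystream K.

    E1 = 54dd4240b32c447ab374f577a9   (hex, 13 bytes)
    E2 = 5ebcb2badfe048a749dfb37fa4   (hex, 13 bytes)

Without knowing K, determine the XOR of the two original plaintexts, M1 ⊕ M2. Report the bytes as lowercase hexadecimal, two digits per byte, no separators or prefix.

0a61f0fa6ccc0cddfaab46080d

E1 ⊕ E2 = (M1 ⊕ K) ⊕ (M2 ⊕ K) = M1 ⊕ M2 — the shared key cancels under XOR.
 84 ⊕  94 =  10
221 ⊕ 188 =  97
 66 ⊕ 178 = 240
 64 ⊕ 186 = 250
179 ⊕ 223 = 108
 44 ⊕ 224 = 204
 68 ⊕  72 =  12
122 ⊕ 167 = 221
179 ⊕  73 = 250
116 ⊕ 223 = 171
245 ⊕ 179 =  70
119 ⊕ 127 =   8
169 ⊕ 164 =  13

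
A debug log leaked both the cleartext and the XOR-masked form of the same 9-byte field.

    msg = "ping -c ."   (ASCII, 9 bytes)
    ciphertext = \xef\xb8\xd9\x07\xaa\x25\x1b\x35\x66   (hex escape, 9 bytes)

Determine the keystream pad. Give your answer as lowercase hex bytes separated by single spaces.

9f d1 b7 60 8a 08 78 15 48

Since ciphertext = msg ⊕ pad, XORing both sides with msg gives pad = msg ⊕ ciphertext.
70 XOR ef = 9f
69 XOR b8 = d1
6e XOR d9 = b7
67 XOR 07 = 60
20 XOR aa = 8a
2d XOR 25 = 08
63 XOR 1b = 78
20 XOR 35 = 15
2e XOR 66 = 48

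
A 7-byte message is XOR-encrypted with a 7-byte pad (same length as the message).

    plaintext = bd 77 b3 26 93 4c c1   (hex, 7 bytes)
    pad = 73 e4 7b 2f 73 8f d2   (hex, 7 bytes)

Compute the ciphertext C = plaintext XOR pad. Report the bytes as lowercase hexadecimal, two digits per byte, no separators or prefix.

10111101 ⊕ 01110011 = 11001110
01110111 ⊕ 11100100 = 10010011
10110011 ⊕ 01111011 = 11001000
00100110 ⊕ 00101111 = 00001001
10010011 ⊕ 01110011 = 11100000
01001100 ⊕ 10001111 = 11000011
11000001 ⊕ 11010010 = 00010011

ce93c809e0c313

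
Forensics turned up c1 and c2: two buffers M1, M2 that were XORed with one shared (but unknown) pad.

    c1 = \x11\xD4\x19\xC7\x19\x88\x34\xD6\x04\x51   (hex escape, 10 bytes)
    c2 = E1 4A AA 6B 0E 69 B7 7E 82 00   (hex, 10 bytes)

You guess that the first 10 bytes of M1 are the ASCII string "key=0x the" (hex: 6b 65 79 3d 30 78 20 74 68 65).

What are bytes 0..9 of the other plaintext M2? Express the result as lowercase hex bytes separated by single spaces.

9b fb ca 91 27 99 a3 dc ee 34

First, c1 ⊕ c2 = (M1 ⊕ K) ⊕ (M2 ⊕ K) = M1 ⊕ M2, so the key drops out. Then M2 = (M1 ⊕ M2) ⊕ M1 over the first 10 bytes.
byte 0: (11 xor e1) xor 6b = f0 xor 6b = 9b
byte 1: (d4 xor 4a) xor 65 = 9e xor 65 = fb
byte 2: (19 xor aa) xor 79 = b3 xor 79 = ca
byte 3: (c7 xor 6b) xor 3d = ac xor 3d = 91
byte 4: (19 xor 0e) xor 30 = 17 xor 30 = 27
byte 5: (88 xor 69) xor 78 = e1 xor 78 = 99
byte 6: (34 xor b7) xor 20 = 83 xor 20 = a3
byte 7: (d6 xor 7e) xor 74 = a8 xor 74 = dc
byte 8: (04 xor 82) xor 68 = 86 xor 68 = ee
byte 9: (51 xor 00) xor 65 = 51 xor 65 = 34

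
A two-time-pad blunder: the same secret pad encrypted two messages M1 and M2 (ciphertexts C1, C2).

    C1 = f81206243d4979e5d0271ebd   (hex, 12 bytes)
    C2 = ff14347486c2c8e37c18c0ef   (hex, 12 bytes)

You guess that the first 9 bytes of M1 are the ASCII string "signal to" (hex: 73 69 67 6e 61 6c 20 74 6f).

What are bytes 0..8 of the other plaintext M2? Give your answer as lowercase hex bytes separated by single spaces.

First, C1 ⊕ C2 = (M1 ⊕ K) ⊕ (M2 ⊕ K) = M1 ⊕ M2, so the key drops out. Then M2 = (M1 ⊕ M2) ⊕ M1 over the first 9 bytes.
byte 0: (f8 ⊕ ff) ⊕ 73 = 07 ⊕ 73 = 74
byte 1: (12 ⊕ 14) ⊕ 69 = 06 ⊕ 69 = 6f
byte 2: (06 ⊕ 34) ⊕ 67 = 32 ⊕ 67 = 55
byte 3: (24 ⊕ 74) ⊕ 6e = 50 ⊕ 6e = 3e
byte 4: (3d ⊕ 86) ⊕ 61 = bb ⊕ 61 = da
byte 5: (49 ⊕ c2) ⊕ 6c = 8b ⊕ 6c = e7
byte 6: (79 ⊕ c8) ⊕ 20 = b1 ⊕ 20 = 91
byte 7: (e5 ⊕ e3) ⊕ 74 = 06 ⊕ 74 = 72
byte 8: (d0 ⊕ 7c) ⊕ 6f = ac ⊕ 6f = c3

74 6f 55 3e da e7 91 72 c3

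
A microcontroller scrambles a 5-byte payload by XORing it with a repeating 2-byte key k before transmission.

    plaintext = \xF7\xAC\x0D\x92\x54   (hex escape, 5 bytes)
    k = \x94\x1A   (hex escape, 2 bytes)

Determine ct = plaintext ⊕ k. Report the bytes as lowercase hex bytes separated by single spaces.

63 b6 99 88 c0

The 2-byte key repeats, so the effective keystream is 94 1a 94 1a 94.
byte 0: f7 ⊕ 94 = 63
byte 1: ac ⊕ 1a = b6
byte 2: 0d ⊕ 94 = 99
byte 3: 92 ⊕ 1a = 88
byte 4: 54 ⊕ 94 = c0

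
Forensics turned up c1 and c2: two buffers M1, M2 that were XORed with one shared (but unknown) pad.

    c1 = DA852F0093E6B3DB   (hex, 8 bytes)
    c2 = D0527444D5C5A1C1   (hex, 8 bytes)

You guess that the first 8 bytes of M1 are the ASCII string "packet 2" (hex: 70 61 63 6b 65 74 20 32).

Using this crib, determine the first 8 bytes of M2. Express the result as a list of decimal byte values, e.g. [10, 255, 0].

[122, 182, 56, 47, 35, 87, 50, 40]

First, c1 ⊕ c2 = (M1 ⊕ K) ⊕ (M2 ⊕ K) = M1 ⊕ M2, so the key drops out. Then M2 = (M1 ⊕ M2) ⊕ M1 over the first 8 bytes.
byte 0: (da ^ d0) ^ 70 = 0a ^ 70 = 7a
byte 1: (85 ^ 52) ^ 61 = d7 ^ 61 = b6
byte 2: (2f ^ 74) ^ 63 = 5b ^ 63 = 38
byte 3: (00 ^ 44) ^ 6b = 44 ^ 6b = 2f
byte 4: (93 ^ d5) ^ 65 = 46 ^ 65 = 23
byte 5: (e6 ^ c5) ^ 74 = 23 ^ 74 = 57
byte 6: (b3 ^ a1) ^ 20 = 12 ^ 20 = 32
byte 7: (db ^ c1) ^ 32 = 1a ^ 32 = 28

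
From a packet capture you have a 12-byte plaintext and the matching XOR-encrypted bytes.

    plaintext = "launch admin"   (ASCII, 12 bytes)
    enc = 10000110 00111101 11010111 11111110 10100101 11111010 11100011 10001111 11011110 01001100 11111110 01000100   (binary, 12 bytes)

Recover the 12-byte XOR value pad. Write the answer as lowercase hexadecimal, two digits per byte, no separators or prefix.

Since enc = plaintext ⊕ pad, XORing both sides with plaintext gives pad = plaintext ⊕ enc.
6c XOR 86 = ea
61 XOR 3d = 5c
75 XOR d7 = a2
6e XOR fe = 90
63 XOR a5 = c6
68 XOR fa = 92
20 XOR e3 = c3
61 XOR 8f = ee
64 XOR de = ba
6d XOR 4c = 21
69 XOR fe = 97
6e XOR 44 = 2a

ea5ca290c692c3eeba21972a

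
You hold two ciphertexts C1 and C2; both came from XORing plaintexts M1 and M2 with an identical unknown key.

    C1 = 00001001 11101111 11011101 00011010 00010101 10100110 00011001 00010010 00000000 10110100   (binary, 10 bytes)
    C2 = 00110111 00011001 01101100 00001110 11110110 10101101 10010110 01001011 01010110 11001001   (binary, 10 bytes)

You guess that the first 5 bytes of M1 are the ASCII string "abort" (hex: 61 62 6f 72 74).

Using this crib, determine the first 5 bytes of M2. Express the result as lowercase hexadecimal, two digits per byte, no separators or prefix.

First, C1 ⊕ C2 = (M1 ⊕ K) ⊕ (M2 ⊕ K) = M1 ⊕ M2, so the key drops out. Then M2 = (M1 ⊕ M2) ⊕ M1 over the first 5 bytes.
byte 0: (09 xor 37) xor 61 = 3e xor 61 = 5f
byte 1: (ef xor 19) xor 62 = f6 xor 62 = 94
byte 2: (dd xor 6c) xor 6f = b1 xor 6f = de
byte 3: (1a xor 0e) xor 72 = 14 xor 72 = 66
byte 4: (15 xor f6) xor 74 = e3 xor 74 = 97

5f94de6697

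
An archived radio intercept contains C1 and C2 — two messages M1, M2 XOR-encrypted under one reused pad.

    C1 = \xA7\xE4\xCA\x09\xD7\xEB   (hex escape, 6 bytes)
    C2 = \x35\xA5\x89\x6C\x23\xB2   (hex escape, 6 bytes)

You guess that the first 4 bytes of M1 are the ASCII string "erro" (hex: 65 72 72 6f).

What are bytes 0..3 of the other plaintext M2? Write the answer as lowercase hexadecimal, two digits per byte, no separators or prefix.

f733310a

First, C1 ⊕ C2 = (M1 ⊕ K) ⊕ (M2 ⊕ K) = M1 ⊕ M2, so the key drops out. Then M2 = (M1 ⊕ M2) ⊕ M1 over the first 4 bytes.
byte 0: (a7 ⊕ 35) ⊕ 65 = 92 ⊕ 65 = f7
byte 1: (e4 ⊕ a5) ⊕ 72 = 41 ⊕ 72 = 33
byte 2: (ca ⊕ 89) ⊕ 72 = 43 ⊕ 72 = 31
byte 3: (09 ⊕ 6c) ⊕ 6f = 65 ⊕ 6f = 0a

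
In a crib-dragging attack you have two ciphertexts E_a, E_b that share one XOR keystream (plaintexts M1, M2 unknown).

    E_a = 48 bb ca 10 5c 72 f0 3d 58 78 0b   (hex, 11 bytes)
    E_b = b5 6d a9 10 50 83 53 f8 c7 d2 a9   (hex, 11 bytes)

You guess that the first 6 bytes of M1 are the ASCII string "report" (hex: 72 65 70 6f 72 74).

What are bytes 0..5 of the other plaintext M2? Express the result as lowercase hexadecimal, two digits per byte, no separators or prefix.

First, E_a ⊕ E_b = (M1 ⊕ K) ⊕ (M2 ⊕ K) = M1 ⊕ M2, so the key drops out. Then M2 = (M1 ⊕ M2) ⊕ M1 over the first 6 bytes.
byte 0: (48 xor b5) xor 72 = fd xor 72 = 8f
byte 1: (bb xor 6d) xor 65 = d6 xor 65 = b3
byte 2: (ca xor a9) xor 70 = 63 xor 70 = 13
byte 3: (10 xor 10) xor 6f = 00 xor 6f = 6f
byte 4: (5c xor 50) xor 72 = 0c xor 72 = 7e
byte 5: (72 xor 83) xor 74 = f1 xor 74 = 85

8fb3136f7e85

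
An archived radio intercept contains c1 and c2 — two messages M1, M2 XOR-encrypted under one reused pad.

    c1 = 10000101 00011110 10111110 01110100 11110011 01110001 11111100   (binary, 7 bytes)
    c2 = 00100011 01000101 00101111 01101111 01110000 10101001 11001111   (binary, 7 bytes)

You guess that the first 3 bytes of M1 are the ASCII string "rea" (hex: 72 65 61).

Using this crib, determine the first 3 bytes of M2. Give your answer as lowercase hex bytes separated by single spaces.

First, c1 ⊕ c2 = (M1 ⊕ K) ⊕ (M2 ⊕ K) = M1 ⊕ M2, so the key drops out. Then M2 = (M1 ⊕ M2) ⊕ M1 over the first 3 bytes.
byte 0: (85 XOR 23) XOR 72 = a6 XOR 72 = d4
byte 1: (1e XOR 45) XOR 65 = 5b XOR 65 = 3e
byte 2: (be XOR 2f) XOR 61 = 91 XOR 61 = f0

d4 3e f0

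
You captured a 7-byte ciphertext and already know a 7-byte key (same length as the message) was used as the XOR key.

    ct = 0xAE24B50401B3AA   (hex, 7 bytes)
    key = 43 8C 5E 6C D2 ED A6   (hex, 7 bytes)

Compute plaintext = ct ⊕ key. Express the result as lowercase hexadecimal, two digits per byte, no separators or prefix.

XOR is its own inverse, so applying the key byte-wise gives the result directly.
byte 0: ae ⊕ 43 = ed
byte 1: 24 ⊕ 8c = a8
byte 2: b5 ⊕ 5e = eb
byte 3: 04 ⊕ 6c = 68
byte 4: 01 ⊕ d2 = d3
byte 5: b3 ⊕ ed = 5e
byte 6: aa ⊕ a6 = 0c

eda8eb68d35e0c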